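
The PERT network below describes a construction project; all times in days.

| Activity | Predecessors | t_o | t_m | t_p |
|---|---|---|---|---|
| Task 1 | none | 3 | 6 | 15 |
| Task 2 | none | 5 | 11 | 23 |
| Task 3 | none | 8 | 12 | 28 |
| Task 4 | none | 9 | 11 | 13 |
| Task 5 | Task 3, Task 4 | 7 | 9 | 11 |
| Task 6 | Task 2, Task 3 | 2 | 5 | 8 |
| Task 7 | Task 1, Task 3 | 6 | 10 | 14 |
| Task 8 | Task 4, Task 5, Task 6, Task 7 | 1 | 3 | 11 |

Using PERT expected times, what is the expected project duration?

28 days

te_Task 1 = (3 + 4·6 + 15)/6 = 42/6 = 7
te_Task 2 = (5 + 4·11 + 23)/6 = 72/6 = 12
te_Task 3 = (8 + 4·12 + 28)/6 = 84/6 = 14
te_Task 4 = (9 + 4·11 + 13)/6 = 66/6 = 11
te_Task 5 = (7 + 4·9 + 11)/6 = 54/6 = 9
te_Task 6 = (2 + 4·5 + 8)/6 = 30/6 = 5
te_Task 7 = (6 + 4·10 + 14)/6 = 60/6 = 10
te_Task 8 = (1 + 4·3 + 11)/6 = 24/6 = 4

Forward pass:
ES_Task 1 = 0; EF_Task 1 = 7
ES_Task 2 = 0; EF_Task 2 = 12
ES_Task 3 = 0; EF_Task 3 = 14
ES_Task 4 = 0; EF_Task 4 = 11
ES_Task 5 = max(EF_Task 3=14, EF_Task 4=11) = 14; EF_Task 5 = 14+9 = 23
ES_Task 6 = max(EF_Task 2=12, EF_Task 3=14) = 14; EF_Task 6 = 14+5 = 19
ES_Task 7 = max(EF_Task 1=7, EF_Task 3=14) = 14; EF_Task 7 = 14+10 = 24
ES_Task 8 = max(EF_Task 4=11, EF_Task 5=23, EF_Task 6=19, EF_Task 7=24) = 24; EF_Task 8 = 24+4 = 28
Expected project duration μ = 28 days. Critical path: Task 3 → Task 7 → Task 8.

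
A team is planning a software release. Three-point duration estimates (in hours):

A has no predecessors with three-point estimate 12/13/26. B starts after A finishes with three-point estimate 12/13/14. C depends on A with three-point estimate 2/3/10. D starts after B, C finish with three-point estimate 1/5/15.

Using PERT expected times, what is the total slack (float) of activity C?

te_A = (12 + 4·13 + 26)/6 = 90/6 = 15
te_B = (12 + 4·13 + 14)/6 = 78/6 = 13
te_C = (2 + 4·3 + 10)/6 = 24/6 = 4
te_D = (1 + 4·5 + 15)/6 = 36/6 = 6

Forward pass:
ES_A = 0; EF_A = 15
ES_B = 15; EF_B = 15+13 = 28
ES_C = 15; EF_C = 15+4 = 19
ES_D = max(EF_B=28, EF_C=19) = 28; EF_D = 28+6 = 34
Expected project duration μ = 34 hours. Critical path: A → B → D.

Backward pass:
LF_D = 34; LS_D = 34−6 = 28
LF_C = LS_D = 28; LS_C = 28−4 = 24
LF_B = LS_D = 28; LS_B = 28−13 = 15
LF_A = min(LS_B=15, LS_C=24) = 15; LS_A = 15−15 = 0
Slack_C = LS_C − ES_C = 24 − 15 = 9

9 hours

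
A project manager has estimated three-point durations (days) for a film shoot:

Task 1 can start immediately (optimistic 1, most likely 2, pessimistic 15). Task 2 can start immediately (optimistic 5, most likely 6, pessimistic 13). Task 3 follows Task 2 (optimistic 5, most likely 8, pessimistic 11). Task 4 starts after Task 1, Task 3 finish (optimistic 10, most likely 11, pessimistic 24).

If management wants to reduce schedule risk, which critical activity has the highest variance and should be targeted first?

te_Task 1 = (1 + 4·2 + 15)/6 = 24/6 = 4; σ²_Task 1 = ((15−1)/6)² = 5.444
te_Task 2 = (5 + 4·6 + 13)/6 = 42/6 = 7; σ²_Task 2 = ((13−5)/6)² = 1.778
te_Task 3 = (5 + 4·8 + 11)/6 = 48/6 = 8; σ²_Task 3 = ((11−5)/6)² = 1.000
te_Task 4 = (10 + 4·11 + 24)/6 = 78/6 = 13; σ²_Task 4 = ((24−10)/6)² = 5.444

Forward pass:
ES_Task 1 = 0; EF_Task 1 = 4
ES_Task 2 = 0; EF_Task 2 = 7
ES_Task 3 = 7; EF_Task 3 = 7+8 = 15
ES_Task 4 = max(EF_Task 1=4, EF_Task 3=15) = 15; EF_Task 4 = 15+13 = 28
Expected project duration μ = 28 days. Critical path: Task 2 → Task 3 → Task 4.

Variances on critical path: σ²_Task 2=1.778, σ²_Task 3=1.000, σ²_Task 4=5.444.
Largest is σ²_Task 4 = 5.444.

Task 4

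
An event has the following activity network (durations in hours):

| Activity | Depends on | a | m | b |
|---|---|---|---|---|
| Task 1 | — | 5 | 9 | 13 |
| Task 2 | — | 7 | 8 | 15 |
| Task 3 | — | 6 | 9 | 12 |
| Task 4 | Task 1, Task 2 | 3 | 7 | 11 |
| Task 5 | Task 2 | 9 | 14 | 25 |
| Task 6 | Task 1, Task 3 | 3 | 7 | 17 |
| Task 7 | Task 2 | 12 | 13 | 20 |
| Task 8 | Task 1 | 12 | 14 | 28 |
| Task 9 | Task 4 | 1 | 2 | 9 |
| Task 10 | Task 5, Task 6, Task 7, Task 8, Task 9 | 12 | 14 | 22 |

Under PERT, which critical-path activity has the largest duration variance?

Task 8

te_Task 1 = (5 + 4·9 + 13)/6 = 54/6 = 9; σ²_Task 1 = ((13−5)/6)² = 1.778
te_Task 2 = (7 + 4·8 + 15)/6 = 54/6 = 9; σ²_Task 2 = ((15−7)/6)² = 1.778
te_Task 3 = (6 + 4·9 + 12)/6 = 54/6 = 9; σ²_Task 3 = ((12−6)/6)² = 1.000
te_Task 4 = (3 + 4·7 + 11)/6 = 42/6 = 7; σ²_Task 4 = ((11−3)/6)² = 1.778
te_Task 5 = (9 + 4·14 + 25)/6 = 90/6 = 15; σ²_Task 5 = ((25−9)/6)² = 7.111
te_Task 6 = (3 + 4·7 + 17)/6 = 48/6 = 8; σ²_Task 6 = ((17−3)/6)² = 5.444
te_Task 7 = (12 + 4·13 + 20)/6 = 84/6 = 14; σ²_Task 7 = ((20−12)/6)² = 1.778
te_Task 8 = (12 + 4·14 + 28)/6 = 96/6 = 16; σ²_Task 8 = ((28−12)/6)² = 7.111
te_Task 9 = (1 + 4·2 + 9)/6 = 18/6 = 3; σ²_Task 9 = ((9−1)/6)² = 1.778
te_Task 10 = (12 + 4·14 + 22)/6 = 90/6 = 15; σ²_Task 10 = ((22−12)/6)² = 2.778

Forward pass:
ES_Task 1 = 0; EF_Task 1 = 9
ES_Task 2 = 0; EF_Task 2 = 9
ES_Task 3 = 0; EF_Task 3 = 9
ES_Task 4 = max(EF_Task 1=9, EF_Task 2=9) = 9; EF_Task 4 = 9+7 = 16
ES_Task 5 = 9; EF_Task 5 = 9+15 = 24
ES_Task 6 = max(EF_Task 1=9, EF_Task 3=9) = 9; EF_Task 6 = 9+8 = 17
ES_Task 7 = 9; EF_Task 7 = 9+14 = 23
ES_Task 8 = 9; EF_Task 8 = 9+16 = 25
ES_Task 9 = 16; EF_Task 9 = 16+3 = 19
ES_Task 10 = max(EF_Task 5=24, EF_Task 6=17, EF_Task 7=23, EF_Task 8=25, EF_Task 9=19) = 25; EF_Task 10 = 25+15 = 40
Expected project duration μ = 40 hours. Critical path: Task 1 → Task 8 → Task 10.

Variances on critical path: σ²_Task 1=1.778, σ²_Task 8=7.111, σ²_Task 10=2.778.
Largest is σ²_Task 8 = 7.111.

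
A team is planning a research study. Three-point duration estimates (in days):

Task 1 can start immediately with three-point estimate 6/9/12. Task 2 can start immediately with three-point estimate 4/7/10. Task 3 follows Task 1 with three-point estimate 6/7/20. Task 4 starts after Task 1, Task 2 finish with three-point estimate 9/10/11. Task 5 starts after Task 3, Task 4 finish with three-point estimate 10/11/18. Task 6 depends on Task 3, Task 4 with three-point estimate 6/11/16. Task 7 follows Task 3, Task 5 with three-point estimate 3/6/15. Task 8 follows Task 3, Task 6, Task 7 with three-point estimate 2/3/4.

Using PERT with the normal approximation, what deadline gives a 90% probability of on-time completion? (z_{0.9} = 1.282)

te_Task 1 = (6 + 4·9 + 12)/6 = 54/6 = 9; σ²_Task 1 = ((12−6)/6)² = 1.000
te_Task 2 = (4 + 4·7 + 10)/6 = 42/6 = 7; σ²_Task 2 = ((10−4)/6)² = 1.000
te_Task 3 = (6 + 4·7 + 20)/6 = 54/6 = 9; σ²_Task 3 = ((20−6)/6)² = 5.444
te_Task 4 = (9 + 4·10 + 11)/6 = 60/6 = 10; σ²_Task 4 = ((11−9)/6)² = 0.111
te_Task 5 = (10 + 4·11 + 18)/6 = 72/6 = 12; σ²_Task 5 = ((18−10)/6)² = 1.778
te_Task 6 = (6 + 4·11 + 16)/6 = 66/6 = 11; σ²_Task 6 = ((16−6)/6)² = 2.778
te_Task 7 = (3 + 4·6 + 15)/6 = 42/6 = 7; σ²_Task 7 = ((15−3)/6)² = 4.000
te_Task 8 = (2 + 4·3 + 4)/6 = 18/6 = 3; σ²_Task 8 = ((4−2)/6)² = 0.111

Forward pass:
ES_Task 1 = 0; EF_Task 1 = 9
ES_Task 2 = 0; EF_Task 2 = 7
ES_Task 3 = 9; EF_Task 3 = 9+9 = 18
ES_Task 4 = max(EF_Task 1=9, EF_Task 2=7) = 9; EF_Task 4 = 9+10 = 19
ES_Task 5 = max(EF_Task 3=18, EF_Task 4=19) = 19; EF_Task 5 = 19+12 = 31
ES_Task 6 = max(EF_Task 3=18, EF_Task 4=19) = 19; EF_Task 6 = 19+11 = 30
ES_Task 7 = max(EF_Task 3=18, EF_Task 5=31) = 31; EF_Task 7 = 31+7 = 38
ES_Task 8 = max(EF_Task 3=18, EF_Task 6=30, EF_Task 7=38) = 38; EF_Task 8 = 38+3 = 41
Expected project duration μ = 41 days. Critical path: Task 1 → Task 4 → Task 5 → Task 7 → Task 8.

Variance along critical path = 1.000 + 0.111 + 1.778 + 4.000 + 0.111 = 7.000; σ = 2.646 days.
D = μ + z·σ = 41 + 1.282·2.646 = 44.4 days

44.4 days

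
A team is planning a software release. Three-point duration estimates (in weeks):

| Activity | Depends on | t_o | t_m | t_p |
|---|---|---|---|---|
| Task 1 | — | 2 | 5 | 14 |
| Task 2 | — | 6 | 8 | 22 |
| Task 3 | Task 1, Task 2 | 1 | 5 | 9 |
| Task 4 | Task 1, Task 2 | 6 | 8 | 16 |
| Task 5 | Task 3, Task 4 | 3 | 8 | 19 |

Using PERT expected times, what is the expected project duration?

te_Task 1 = (2 + 4·5 + 14)/6 = 36/6 = 6
te_Task 2 = (6 + 4·8 + 22)/6 = 60/6 = 10
te_Task 3 = (1 + 4·5 + 9)/6 = 30/6 = 5
te_Task 4 = (6 + 4·8 + 16)/6 = 54/6 = 9
te_Task 5 = (3 + 4·8 + 19)/6 = 54/6 = 9

Forward pass:
ES_Task 1 = 0; EF_Task 1 = 6
ES_Task 2 = 0; EF_Task 2 = 10
ES_Task 3 = max(EF_Task 1=6, EF_Task 2=10) = 10; EF_Task 3 = 10+5 = 15
ES_Task 4 = max(EF_Task 1=6, EF_Task 2=10) = 10; EF_Task 4 = 10+9 = 19
ES_Task 5 = max(EF_Task 3=15, EF_Task 4=19) = 19; EF_Task 5 = 19+9 = 28
Expected project duration μ = 28 weeks. Critical path: Task 2 → Task 4 → Task 5.

28 weeks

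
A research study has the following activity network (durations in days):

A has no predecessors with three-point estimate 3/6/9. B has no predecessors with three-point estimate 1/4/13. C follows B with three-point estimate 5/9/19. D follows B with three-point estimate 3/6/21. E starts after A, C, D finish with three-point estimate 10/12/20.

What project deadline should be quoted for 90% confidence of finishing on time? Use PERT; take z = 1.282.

32.5 days

te_A = (3 + 4·6 + 9)/6 = 36/6 = 6; σ²_A = ((9−3)/6)² = 1.000
te_B = (1 + 4·4 + 13)/6 = 30/6 = 5; σ²_B = ((13−1)/6)² = 4.000
te_C = (5 + 4·9 + 19)/6 = 60/6 = 10; σ²_C = ((19−5)/6)² = 5.444
te_D = (3 + 4·6 + 21)/6 = 48/6 = 8; σ²_D = ((21−3)/6)² = 9.000
te_E = (10 + 4·12 + 20)/6 = 78/6 = 13; σ²_E = ((20−10)/6)² = 2.778

Forward pass:
ES_A = 0; EF_A = 6
ES_B = 0; EF_B = 5
ES_C = 5; EF_C = 5+10 = 15
ES_D = 5; EF_D = 5+8 = 13
ES_E = max(EF_A=6, EF_C=15, EF_D=13) = 15; EF_E = 15+13 = 28
Expected project duration μ = 28 days. Critical path: B → C → E.

Variance along critical path = 4.000 + 5.444 + 2.778 = 12.222; σ = 3.496 days.
D = μ + z·σ = 28 + 1.282·3.496 = 32.5 days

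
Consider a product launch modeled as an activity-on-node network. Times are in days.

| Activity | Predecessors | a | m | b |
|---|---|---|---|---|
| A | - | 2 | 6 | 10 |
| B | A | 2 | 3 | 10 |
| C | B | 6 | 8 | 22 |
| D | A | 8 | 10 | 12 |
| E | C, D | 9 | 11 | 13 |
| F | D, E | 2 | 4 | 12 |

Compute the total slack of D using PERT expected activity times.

4 days

te_A = (2 + 4·6 + 10)/6 = 36/6 = 6
te_B = (2 + 4·3 + 10)/6 = 24/6 = 4
te_C = (6 + 4·8 + 22)/6 = 60/6 = 10
te_D = (8 + 4·10 + 12)/6 = 60/6 = 10
te_E = (9 + 4·11 + 13)/6 = 66/6 = 11
te_F = (2 + 4·4 + 12)/6 = 30/6 = 5

Forward pass:
ES_A = 0; EF_A = 6
ES_B = 6; EF_B = 6+4 = 10
ES_C = 10; EF_C = 10+10 = 20
ES_D = 6; EF_D = 6+10 = 16
ES_E = max(EF_C=20, EF_D=16) = 20; EF_E = 20+11 = 31
ES_F = max(EF_D=16, EF_E=31) = 31; EF_F = 31+5 = 36
Expected project duration μ = 36 days. Critical path: A → B → C → E → F.

Backward pass:
LF_F = 36; LS_F = 36−5 = 31
LF_E = LS_F = 31; LS_E = 31−11 = 20
LF_D = min(LS_E=20, LS_F=31) = 20; LS_D = 20−10 = 10
LF_C = LS_E = 20; LS_C = 20−10 = 10
LF_B = LS_C = 10; LS_B = 10−4 = 6
LF_A = min(LS_B=6, LS_D=10) = 6; LS_A = 6−6 = 0
Slack_D = LS_D − ES_D = 10 − 6 = 4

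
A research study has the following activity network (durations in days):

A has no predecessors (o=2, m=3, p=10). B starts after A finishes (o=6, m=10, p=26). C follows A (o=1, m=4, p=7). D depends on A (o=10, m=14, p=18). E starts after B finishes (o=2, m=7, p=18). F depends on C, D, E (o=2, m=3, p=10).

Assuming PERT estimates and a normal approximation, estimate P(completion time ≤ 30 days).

te_A = (2 + 4·3 + 10)/6 = 24/6 = 4; σ²_A = ((10−2)/6)² = 1.778
te_B = (6 + 4·10 + 26)/6 = 72/6 = 12; σ²_B = ((26−6)/6)² = 11.111
te_C = (1 + 4·4 + 7)/6 = 24/6 = 4; σ²_C = ((7−1)/6)² = 1.000
te_D = (10 + 4·14 + 18)/6 = 84/6 = 14; σ²_D = ((18−10)/6)² = 1.778
te_E = (2 + 4·7 + 18)/6 = 48/6 = 8; σ²_E = ((18−2)/6)² = 7.111
te_F = (2 + 4·3 + 10)/6 = 24/6 = 4; σ²_F = ((10−2)/6)² = 1.778

Forward pass:
ES_A = 0; EF_A = 4
ES_B = 4; EF_B = 4+12 = 16
ES_C = 4; EF_C = 4+4 = 8
ES_D = 4; EF_D = 4+14 = 18
ES_E = 16; EF_E = 16+8 = 24
ES_F = max(EF_C=8, EF_D=18, EF_E=24) = 24; EF_F = 24+4 = 28
Expected project duration μ = 28 days. Critical path: A → B → E → F.

Variance along critical path = 1.778 + 11.111 + 7.111 + 1.778 = 21.778; σ = √21.778 = 4.667 days.
Z = (30 − 28) / 4.667 = 0.429
P(T ≤ 30) = Φ(0.429) ≈ 0.666

0.666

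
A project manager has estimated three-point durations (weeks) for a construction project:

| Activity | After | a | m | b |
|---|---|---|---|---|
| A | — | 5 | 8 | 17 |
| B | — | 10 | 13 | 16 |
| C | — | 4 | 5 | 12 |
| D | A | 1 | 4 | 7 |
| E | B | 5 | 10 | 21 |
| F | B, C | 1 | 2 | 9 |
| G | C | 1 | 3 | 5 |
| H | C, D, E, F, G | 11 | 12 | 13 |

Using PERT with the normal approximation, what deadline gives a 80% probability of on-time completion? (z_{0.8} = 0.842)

te_A = (5 + 4·8 + 17)/6 = 54/6 = 9; σ²_A = ((17−5)/6)² = 4.000
te_B = (10 + 4·13 + 16)/6 = 78/6 = 13; σ²_B = ((16−10)/6)² = 1.000
te_C = (4 + 4·5 + 12)/6 = 36/6 = 6; σ²_C = ((12−4)/6)² = 1.778
te_D = (1 + 4·4 + 7)/6 = 24/6 = 4; σ²_D = ((7−1)/6)² = 1.000
te_E = (5 + 4·10 + 21)/6 = 66/6 = 11; σ²_E = ((21−5)/6)² = 7.111
te_F = (1 + 4·2 + 9)/6 = 18/6 = 3; σ²_F = ((9−1)/6)² = 1.778
te_G = (1 + 4·3 + 5)/6 = 18/6 = 3; σ²_G = ((5−1)/6)² = 0.444
te_H = (11 + 4·12 + 13)/6 = 72/6 = 12; σ²_H = ((13−11)/6)² = 0.111

Forward pass:
ES_A = 0; EF_A = 9
ES_B = 0; EF_B = 13
ES_C = 0; EF_C = 6
ES_D = 9; EF_D = 9+4 = 13
ES_E = 13; EF_E = 13+11 = 24
ES_F = max(EF_B=13, EF_C=6) = 13; EF_F = 13+3 = 16
ES_G = 6; EF_G = 6+3 = 9
ES_H = max(EF_C=6, EF_D=13, EF_E=24, EF_F=16, EF_G=9) = 24; EF_H = 24+12 = 36
Expected project duration μ = 36 weeks. Critical path: B → E → H.

Variance along critical path = 1.000 + 7.111 + 0.111 = 8.222; σ = 2.867 weeks.
D = μ + z·σ = 36 + 0.842·2.867 = 38.4 weeks

38.4 weeks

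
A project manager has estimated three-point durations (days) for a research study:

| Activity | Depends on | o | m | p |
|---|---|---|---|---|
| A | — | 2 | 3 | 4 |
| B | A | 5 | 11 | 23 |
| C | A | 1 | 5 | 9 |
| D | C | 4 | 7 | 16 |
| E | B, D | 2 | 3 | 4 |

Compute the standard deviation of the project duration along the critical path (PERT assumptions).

2.45 days

te_A = (2 + 4·3 + 4)/6 = 18/6 = 3; σ²_A = ((4−2)/6)² = 0.111
te_B = (5 + 4·11 + 23)/6 = 72/6 = 12; σ²_B = ((23−5)/6)² = 9.000
te_C = (1 + 4·5 + 9)/6 = 30/6 = 5; σ²_C = ((9−1)/6)² = 1.778
te_D = (4 + 4·7 + 16)/6 = 48/6 = 8; σ²_D = ((16−4)/6)² = 4.000
te_E = (2 + 4·3 + 4)/6 = 18/6 = 3; σ²_E = ((4−2)/6)² = 0.111

Forward pass:
ES_A = 0; EF_A = 3
ES_B = 3; EF_B = 3+12 = 15
ES_C = 3; EF_C = 3+5 = 8
ES_D = 8; EF_D = 8+8 = 16
ES_E = max(EF_B=15, EF_D=16) = 16; EF_E = 16+3 = 19
Expected project duration μ = 19 days. Critical path: A → C → D → E.

Variance along critical path = 0.111 + 1.778 + 4.000 + 0.111 = 6.000
σ = √6.000 = 2.449 days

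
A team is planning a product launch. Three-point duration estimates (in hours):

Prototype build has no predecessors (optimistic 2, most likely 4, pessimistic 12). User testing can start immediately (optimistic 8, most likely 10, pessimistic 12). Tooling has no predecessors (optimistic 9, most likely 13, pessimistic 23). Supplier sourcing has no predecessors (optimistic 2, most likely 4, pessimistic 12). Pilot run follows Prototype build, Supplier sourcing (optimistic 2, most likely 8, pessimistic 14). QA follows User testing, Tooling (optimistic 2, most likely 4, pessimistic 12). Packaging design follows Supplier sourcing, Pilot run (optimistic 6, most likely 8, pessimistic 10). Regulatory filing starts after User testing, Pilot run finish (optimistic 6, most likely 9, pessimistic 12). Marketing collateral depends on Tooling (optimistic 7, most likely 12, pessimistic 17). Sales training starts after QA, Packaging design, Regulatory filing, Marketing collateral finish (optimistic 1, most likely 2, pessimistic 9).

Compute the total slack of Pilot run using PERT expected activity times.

te_Prototype build = (2 + 4·4 + 12)/6 = 30/6 = 5
te_User testing = (8 + 4·10 + 12)/6 = 60/6 = 10
te_Tooling = (9 + 4·13 + 23)/6 = 84/6 = 14
te_Supplier sourcing = (2 + 4·4 + 12)/6 = 30/6 = 5
te_Pilot run = (2 + 4·8 + 14)/6 = 48/6 = 8
te_QA = (2 + 4·4 + 12)/6 = 30/6 = 5
te_Packaging design = (6 + 4·8 + 10)/6 = 48/6 = 8
te_Regulatory filing = (6 + 4·9 + 12)/6 = 54/6 = 9
te_Marketing collateral = (7 + 4·12 + 17)/6 = 72/6 = 12
te_Sales training = (1 + 4·2 + 9)/6 = 18/6 = 3

Forward pass:
ES_Prototype build = 0; EF_Prototype build = 5
ES_User testing = 0; EF_User testing = 10
ES_Tooling = 0; EF_Tooling = 14
ES_Supplier sourcing = 0; EF_Supplier sourcing = 5
ES_Pilot run = max(EF_Prototype build=5, EF_Supplier sourcing=5) = 5; EF_Pilot run = 5+8 = 13
ES_QA = max(EF_User testing=10, EF_Tooling=14) = 14; EF_QA = 14+5 = 19
ES_Packaging design = max(EF_Supplier sourcing=5, EF_Pilot run=13) = 13; EF_Packaging design = 13+8 = 21
ES_Regulatory filing = max(EF_User testing=10, EF_Pilot run=13) = 13; EF_Regulatory filing = 13+9 = 22
ES_Marketing collateral = 14; EF_Marketing collateral = 14+12 = 26
ES_Sales training = max(EF_QA=19, EF_Packaging design=21, EF_Regulatory filing=22, EF_Marketing collateral=26) = 26; EF_Sales training = 26+3 = 29
Expected project duration μ = 29 hours. Critical path: Tooling → Marketing collateral → Sales training.

Backward pass:
LF_Sales training = 29; LS_Sales training = 29−3 = 26
LF_Marketing collateral = LS_Sales training = 26; LS_Marketing collateral = 26−12 = 14
LF_Regulatory filing = LS_Sales training = 26; LS_Regulatory filing = 26−9 = 17
LF_Packaging design = LS_Sales training = 26; LS_Packaging design = 26−8 = 18
LF_QA = LS_Sales training = 26; LS_QA = 26−5 = 21
LF_Pilot run = min(LS_Packaging design=18, LS_Regulatory filing=17) = 17; LS_Pilot run = 17−8 = 9
LF_Supplier sourcing = min(LS_Pilot run=9, LS_Packaging design=18) = 9; LS_Supplier sourcing = 9−5 = 4
LF_Tooling = min(LS_QA=21, LS_Marketing collateral=14) = 14; LS_Tooling = 14−14 = 0
LF_User testing = min(LS_QA=21, LS_Regulatory filing=17) = 17; LS_User testing = 17−10 = 7
LF_Prototype build = LS_Pilot run = 9; LS_Prototype build = 9−5 = 4
Slack_Pilot run = LS_Pilot run − ES_Pilot run = 9 − 5 = 4

4 hours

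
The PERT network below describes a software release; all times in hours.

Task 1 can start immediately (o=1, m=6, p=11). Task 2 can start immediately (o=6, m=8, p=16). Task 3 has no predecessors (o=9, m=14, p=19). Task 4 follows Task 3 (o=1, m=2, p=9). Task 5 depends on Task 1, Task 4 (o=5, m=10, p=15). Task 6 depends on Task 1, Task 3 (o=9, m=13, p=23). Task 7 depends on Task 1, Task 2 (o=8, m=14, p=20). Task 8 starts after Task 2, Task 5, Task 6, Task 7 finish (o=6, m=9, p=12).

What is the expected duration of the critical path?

37 hours

te_Task 1 = (1 + 4·6 + 11)/6 = 36/6 = 6
te_Task 2 = (6 + 4·8 + 16)/6 = 54/6 = 9
te_Task 3 = (9 + 4·14 + 19)/6 = 84/6 = 14
te_Task 4 = (1 + 4·2 + 9)/6 = 18/6 = 3
te_Task 5 = (5 + 4·10 + 15)/6 = 60/6 = 10
te_Task 6 = (9 + 4·13 + 23)/6 = 84/6 = 14
te_Task 7 = (8 + 4·14 + 20)/6 = 84/6 = 14
te_Task 8 = (6 + 4·9 + 12)/6 = 54/6 = 9

Forward pass:
ES_Task 1 = 0; EF_Task 1 = 6
ES_Task 2 = 0; EF_Task 2 = 9
ES_Task 3 = 0; EF_Task 3 = 14
ES_Task 4 = 14; EF_Task 4 = 14+3 = 17
ES_Task 5 = max(EF_Task 1=6, EF_Task 4=17) = 17; EF_Task 5 = 17+10 = 27
ES_Task 6 = max(EF_Task 1=6, EF_Task 3=14) = 14; EF_Task 6 = 14+14 = 28
ES_Task 7 = max(EF_Task 1=6, EF_Task 2=9) = 9; EF_Task 7 = 9+14 = 23
ES_Task 8 = max(EF_Task 2=9, EF_Task 5=27, EF_Task 6=28, EF_Task 7=23) = 28; EF_Task 8 = 28+9 = 37
Expected project duration μ = 37 hours. Critical path: Task 3 → Task 6 → Task 8.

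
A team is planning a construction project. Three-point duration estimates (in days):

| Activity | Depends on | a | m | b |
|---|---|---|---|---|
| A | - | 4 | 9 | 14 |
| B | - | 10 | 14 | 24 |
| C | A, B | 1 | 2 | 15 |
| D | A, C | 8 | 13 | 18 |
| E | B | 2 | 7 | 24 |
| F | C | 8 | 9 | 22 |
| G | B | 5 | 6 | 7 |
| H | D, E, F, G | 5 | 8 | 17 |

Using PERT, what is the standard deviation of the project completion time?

te_A = (4 + 4·9 + 14)/6 = 54/6 = 9; σ²_A = ((14−4)/6)² = 2.778
te_B = (10 + 4·14 + 24)/6 = 90/6 = 15; σ²_B = ((24−10)/6)² = 5.444
te_C = (1 + 4·2 + 15)/6 = 24/6 = 4; σ²_C = ((15−1)/6)² = 5.444
te_D = (8 + 4·13 + 18)/6 = 78/6 = 13; σ²_D = ((18−8)/6)² = 2.778
te_E = (2 + 4·7 + 24)/6 = 54/6 = 9; σ²_E = ((24−2)/6)² = 13.444
te_F = (8 + 4·9 + 22)/6 = 66/6 = 11; σ²_F = ((22−8)/6)² = 5.444
te_G = (5 + 4·6 + 7)/6 = 36/6 = 6; σ²_G = ((7−5)/6)² = 0.111
te_H = (5 + 4·8 + 17)/6 = 54/6 = 9; σ²_H = ((17−5)/6)² = 4.000

Forward pass:
ES_A = 0; EF_A = 9
ES_B = 0; EF_B = 15
ES_C = max(EF_A=9, EF_B=15) = 15; EF_C = 15+4 = 19
ES_D = max(EF_A=9, EF_C=19) = 19; EF_D = 19+13 = 32
ES_E = 15; EF_E = 15+9 = 24
ES_F = 19; EF_F = 19+11 = 30
ES_G = 15; EF_G = 15+6 = 21
ES_H = max(EF_D=32, EF_E=24, EF_F=30, EF_G=21) = 32; EF_H = 32+9 = 41
Expected project duration μ = 41 days. Critical path: B → C → D → H.

Variance along critical path = 5.444 + 5.444 + 2.778 + 4.000 = 17.667
σ = √17.667 = 4.203 days

4.20 days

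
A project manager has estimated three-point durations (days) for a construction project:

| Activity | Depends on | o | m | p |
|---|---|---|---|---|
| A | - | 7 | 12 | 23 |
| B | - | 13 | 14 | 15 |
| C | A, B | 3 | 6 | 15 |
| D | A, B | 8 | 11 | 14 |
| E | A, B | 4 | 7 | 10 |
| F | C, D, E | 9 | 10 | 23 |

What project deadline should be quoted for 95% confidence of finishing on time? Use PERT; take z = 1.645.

te_A = (7 + 4·12 + 23)/6 = 78/6 = 13; σ²_A = ((23−7)/6)² = 7.111
te_B = (13 + 4·14 + 15)/6 = 84/6 = 14; σ²_B = ((15−13)/6)² = 0.111
te_C = (3 + 4·6 + 15)/6 = 42/6 = 7; σ²_C = ((15−3)/6)² = 4.000
te_D = (8 + 4·11 + 14)/6 = 66/6 = 11; σ²_D = ((14−8)/6)² = 1.000
te_E = (4 + 4·7 + 10)/6 = 42/6 = 7; σ²_E = ((10−4)/6)² = 1.000
te_F = (9 + 4·10 + 23)/6 = 72/6 = 12; σ²_F = ((23−9)/6)² = 5.444

Forward pass:
ES_A = 0; EF_A = 13
ES_B = 0; EF_B = 14
ES_C = max(EF_A=13, EF_B=14) = 14; EF_C = 14+7 = 21
ES_D = max(EF_A=13, EF_B=14) = 14; EF_D = 14+11 = 25
ES_E = max(EF_A=13, EF_B=14) = 14; EF_E = 14+7 = 21
ES_F = max(EF_C=21, EF_D=25, EF_E=21) = 25; EF_F = 25+12 = 37
Expected project duration μ = 37 days. Critical path: B → D → F.

Variance along critical path = 0.111 + 1.000 + 5.444 = 6.556; σ = 2.560 days.
D = μ + z·σ = 37 + 1.645·2.560 = 41.2 days

41.2 days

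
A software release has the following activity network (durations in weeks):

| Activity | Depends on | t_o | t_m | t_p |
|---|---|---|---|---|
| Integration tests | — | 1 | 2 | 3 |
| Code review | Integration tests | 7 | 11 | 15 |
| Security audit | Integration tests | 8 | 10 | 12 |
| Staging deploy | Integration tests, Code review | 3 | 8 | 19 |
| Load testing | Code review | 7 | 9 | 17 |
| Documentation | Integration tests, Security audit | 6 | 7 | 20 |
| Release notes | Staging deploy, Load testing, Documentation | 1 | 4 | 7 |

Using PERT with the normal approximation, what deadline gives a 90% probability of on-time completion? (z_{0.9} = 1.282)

30.1 weeks

te_Integration tests = (1 + 4·2 + 3)/6 = 12/6 = 2; σ²_Integration tests = ((3−1)/6)² = 0.111
te_Code review = (7 + 4·11 + 15)/6 = 66/6 = 11; σ²_Code review = ((15−7)/6)² = 1.778
te_Security audit = (8 + 4·10 + 12)/6 = 60/6 = 10; σ²_Security audit = ((12−8)/6)² = 0.444
te_Staging deploy = (3 + 4·8 + 19)/6 = 54/6 = 9; σ²_Staging deploy = ((19−3)/6)² = 7.111
te_Load testing = (7 + 4·9 + 17)/6 = 60/6 = 10; σ²_Load testing = ((17−7)/6)² = 2.778
te_Documentation = (6 + 4·7 + 20)/6 = 54/6 = 9; σ²_Documentation = ((20−6)/6)² = 5.444
te_Release notes = (1 + 4·4 + 7)/6 = 24/6 = 4; σ²_Release notes = ((7−1)/6)² = 1.000

Forward pass:
ES_Integration tests = 0; EF_Integration tests = 2
ES_Code review = 2; EF_Code review = 2+11 = 13
ES_Security audit = 2; EF_Security audit = 2+10 = 12
ES_Staging deploy = max(EF_Integration tests=2, EF_Code review=13) = 13; EF_Staging deploy = 13+9 = 22
ES_Load testing = 13; EF_Load testing = 13+10 = 23
ES_Documentation = max(EF_Integration tests=2, EF_Security audit=12) = 12; EF_Documentation = 12+9 = 21
ES_Release notes = max(EF_Staging deploy=22, EF_Load testing=23, EF_Documentation=21) = 23; EF_Release notes = 23+4 = 27
Expected project duration μ = 27 weeks. Critical path: Integration tests → Code review → Load testing → Release notes.

Variance along critical path = 0.111 + 1.778 + 2.778 + 1.000 = 5.667; σ = 2.380 weeks.
D = μ + z·σ = 27 + 1.282·2.380 = 30.1 weeks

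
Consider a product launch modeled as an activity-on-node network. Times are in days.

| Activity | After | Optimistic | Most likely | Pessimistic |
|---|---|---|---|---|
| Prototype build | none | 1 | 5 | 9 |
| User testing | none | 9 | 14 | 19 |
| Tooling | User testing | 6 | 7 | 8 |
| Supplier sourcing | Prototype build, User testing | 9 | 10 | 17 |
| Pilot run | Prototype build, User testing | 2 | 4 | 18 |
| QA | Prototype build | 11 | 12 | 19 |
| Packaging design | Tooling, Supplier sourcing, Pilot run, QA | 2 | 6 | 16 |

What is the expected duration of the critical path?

32 days

te_Prototype build = (1 + 4·5 + 9)/6 = 30/6 = 5
te_User testing = (9 + 4·14 + 19)/6 = 84/6 = 14
te_Tooling = (6 + 4·7 + 8)/6 = 42/6 = 7
te_Supplier sourcing = (9 + 4·10 + 17)/6 = 66/6 = 11
te_Pilot run = (2 + 4·4 + 18)/6 = 36/6 = 6
te_QA = (11 + 4·12 + 19)/6 = 78/6 = 13
te_Packaging design = (2 + 4·6 + 16)/6 = 42/6 = 7

Forward pass:
ES_Prototype build = 0; EF_Prototype build = 5
ES_User testing = 0; EF_User testing = 14
ES_Tooling = 14; EF_Tooling = 14+7 = 21
ES_Supplier sourcing = max(EF_Prototype build=5, EF_User testing=14) = 14; EF_Supplier sourcing = 14+11 = 25
ES_Pilot run = max(EF_Prototype build=5, EF_User testing=14) = 14; EF_Pilot run = 14+6 = 20
ES_QA = 5; EF_QA = 5+13 = 18
ES_Packaging design = max(EF_Tooling=21, EF_Supplier sourcing=25, EF_Pilot run=20, EF_QA=18) = 25; EF_Packaging design = 25+7 = 32
Expected project duration μ = 32 days. Critical path: User testing → Supplier sourcing → Packaging design.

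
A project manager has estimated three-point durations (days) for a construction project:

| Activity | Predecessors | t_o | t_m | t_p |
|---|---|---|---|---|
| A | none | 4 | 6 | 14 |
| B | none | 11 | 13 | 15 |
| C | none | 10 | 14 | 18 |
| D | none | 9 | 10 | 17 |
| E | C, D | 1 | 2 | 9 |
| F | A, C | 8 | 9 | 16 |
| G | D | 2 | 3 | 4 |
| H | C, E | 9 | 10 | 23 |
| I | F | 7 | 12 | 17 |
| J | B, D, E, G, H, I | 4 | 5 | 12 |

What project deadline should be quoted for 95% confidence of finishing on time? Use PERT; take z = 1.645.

46.7 days

te_A = (4 + 4·6 + 14)/6 = 42/6 = 7; σ²_A = ((14−4)/6)² = 2.778
te_B = (11 + 4·13 + 15)/6 = 78/6 = 13; σ²_B = ((15−11)/6)² = 0.444
te_C = (10 + 4·14 + 18)/6 = 84/6 = 14; σ²_C = ((18−10)/6)² = 1.778
te_D = (9 + 4·10 + 17)/6 = 66/6 = 11; σ²_D = ((17−9)/6)² = 1.778
te_E = (1 + 4·2 + 9)/6 = 18/6 = 3; σ²_E = ((9−1)/6)² = 1.778
te_F = (8 + 4·9 + 16)/6 = 60/6 = 10; σ²_F = ((16−8)/6)² = 1.778
te_G = (2 + 4·3 + 4)/6 = 18/6 = 3; σ²_G = ((4−2)/6)² = 0.111
te_H = (9 + 4·10 + 23)/6 = 72/6 = 12; σ²_H = ((23−9)/6)² = 5.444
te_I = (7 + 4·12 + 17)/6 = 72/6 = 12; σ²_I = ((17−7)/6)² = 2.778
te_J = (4 + 4·5 + 12)/6 = 36/6 = 6; σ²_J = ((12−4)/6)² = 1.778

Forward pass:
ES_A = 0; EF_A = 7
ES_B = 0; EF_B = 13
ES_C = 0; EF_C = 14
ES_D = 0; EF_D = 11
ES_E = max(EF_C=14, EF_D=11) = 14; EF_E = 14+3 = 17
ES_F = max(EF_A=7, EF_C=14) = 14; EF_F = 14+10 = 24
ES_G = 11; EF_G = 11+3 = 14
ES_H = max(EF_C=14, EF_E=17) = 17; EF_H = 17+12 = 29
ES_I = 24; EF_I = 24+12 = 36
ES_J = max(EF_B=13, EF_D=11, EF_E=17, EF_G=14, EF_H=29, EF_I=36) = 36; EF_J = 36+6 = 42
Expected project duration μ = 42 days. Critical path: C → F → I → J.

Variance along critical path = 1.778 + 1.778 + 2.778 + 1.778 = 8.111; σ = 2.848 days.
D = μ + z·σ = 42 + 1.645·2.848 = 46.7 days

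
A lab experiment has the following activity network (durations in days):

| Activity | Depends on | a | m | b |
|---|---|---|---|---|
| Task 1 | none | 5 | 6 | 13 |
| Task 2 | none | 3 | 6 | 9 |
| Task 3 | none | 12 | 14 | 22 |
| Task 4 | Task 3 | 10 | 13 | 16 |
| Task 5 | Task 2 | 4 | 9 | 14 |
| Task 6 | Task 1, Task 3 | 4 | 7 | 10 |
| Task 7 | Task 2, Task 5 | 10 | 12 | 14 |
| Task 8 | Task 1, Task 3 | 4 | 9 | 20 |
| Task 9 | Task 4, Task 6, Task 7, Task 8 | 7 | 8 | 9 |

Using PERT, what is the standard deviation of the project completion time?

te_Task 1 = (5 + 4·6 + 13)/6 = 42/6 = 7; σ²_Task 1 = ((13−5)/6)² = 1.778
te_Task 2 = (3 + 4·6 + 9)/6 = 36/6 = 6; σ²_Task 2 = ((9−3)/6)² = 1.000
te_Task 3 = (12 + 4·14 + 22)/6 = 90/6 = 15; σ²_Task 3 = ((22−12)/6)² = 2.778
te_Task 4 = (10 + 4·13 + 16)/6 = 78/6 = 13; σ²_Task 4 = ((16−10)/6)² = 1.000
te_Task 5 = (4 + 4·9 + 14)/6 = 54/6 = 9; σ²_Task 5 = ((14−4)/6)² = 2.778
te_Task 6 = (4 + 4·7 + 10)/6 = 42/6 = 7; σ²_Task 6 = ((10−4)/6)² = 1.000
te_Task 7 = (10 + 4·12 + 14)/6 = 72/6 = 12; σ²_Task 7 = ((14−10)/6)² = 0.444
te_Task 8 = (4 + 4·9 + 20)/6 = 60/6 = 10; σ²_Task 8 = ((20−4)/6)² = 7.111
te_Task 9 = (7 + 4·8 + 9)/6 = 48/6 = 8; σ²_Task 9 = ((9−7)/6)² = 0.111

Forward pass:
ES_Task 1 = 0; EF_Task 1 = 7
ES_Task 2 = 0; EF_Task 2 = 6
ES_Task 3 = 0; EF_Task 3 = 15
ES_Task 4 = 15; EF_Task 4 = 15+13 = 28
ES_Task 5 = 6; EF_Task 5 = 6+9 = 15
ES_Task 6 = max(EF_Task 1=7, EF_Task 3=15) = 15; EF_Task 6 = 15+7 = 22
ES_Task 7 = max(EF_Task 2=6, EF_Task 5=15) = 15; EF_Task 7 = 15+12 = 27
ES_Task 8 = max(EF_Task 1=7, EF_Task 3=15) = 15; EF_Task 8 = 15+10 = 25
ES_Task 9 = max(EF_Task 4=28, EF_Task 6=22, EF_Task 7=27, EF_Task 8=25) = 28; EF_Task 9 = 28+8 = 36
Expected project duration μ = 36 days. Critical path: Task 3 → Task 4 → Task 9.

Variance along critical path = 2.778 + 1.000 + 0.111 = 3.889
σ = √3.889 = 1.972 days

1.97 days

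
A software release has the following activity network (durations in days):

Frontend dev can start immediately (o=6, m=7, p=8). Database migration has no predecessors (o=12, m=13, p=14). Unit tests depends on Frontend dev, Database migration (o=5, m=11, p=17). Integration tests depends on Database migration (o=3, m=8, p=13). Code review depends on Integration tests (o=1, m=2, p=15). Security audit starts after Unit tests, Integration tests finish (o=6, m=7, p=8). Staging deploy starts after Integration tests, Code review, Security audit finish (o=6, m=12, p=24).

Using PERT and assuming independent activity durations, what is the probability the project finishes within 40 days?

0.136

te_Frontend dev = (6 + 4·7 + 8)/6 = 42/6 = 7; σ²_Frontend dev = ((8−6)/6)² = 0.111
te_Database migration = (12 + 4·13 + 14)/6 = 78/6 = 13; σ²_Database migration = ((14−12)/6)² = 0.111
te_Unit tests = (5 + 4·11 + 17)/6 = 66/6 = 11; σ²_Unit tests = ((17−5)/6)² = 4.000
te_Integration tests = (3 + 4·8 + 13)/6 = 48/6 = 8; σ²_Integration tests = ((13−3)/6)² = 2.778
te_Code review = (1 + 4·2 + 15)/6 = 24/6 = 4; σ²_Code review = ((15−1)/6)² = 5.444
te_Security audit = (6 + 4·7 + 8)/6 = 42/6 = 7; σ²_Security audit = ((8−6)/6)² = 0.111
te_Staging deploy = (6 + 4·12 + 24)/6 = 78/6 = 13; σ²_Staging deploy = ((24−6)/6)² = 9.000

Forward pass:
ES_Frontend dev = 0; EF_Frontend dev = 7
ES_Database migration = 0; EF_Database migration = 13
ES_Unit tests = max(EF_Frontend dev=7, EF_Database migration=13) = 13; EF_Unit tests = 13+11 = 24
ES_Integration tests = 13; EF_Integration tests = 13+8 = 21
ES_Code review = 21; EF_Code review = 21+4 = 25
ES_Security audit = max(EF_Unit tests=24, EF_Integration tests=21) = 24; EF_Security audit = 24+7 = 31
ES_Staging deploy = max(EF_Integration tests=21, EF_Code review=25, EF_Security audit=31) = 31; EF_Staging deploy = 31+13 = 44
Expected project duration μ = 44 days. Critical path: Database migration → Unit tests → Security audit → Staging deploy.

Variance along critical path = 0.111 + 4.000 + 0.111 + 9.000 = 13.222; σ = √13.222 = 3.636 days.
Z = (40 − 44) / 3.636 = -1.100
P(T ≤ 40) = Φ(-1.100) ≈ 0.136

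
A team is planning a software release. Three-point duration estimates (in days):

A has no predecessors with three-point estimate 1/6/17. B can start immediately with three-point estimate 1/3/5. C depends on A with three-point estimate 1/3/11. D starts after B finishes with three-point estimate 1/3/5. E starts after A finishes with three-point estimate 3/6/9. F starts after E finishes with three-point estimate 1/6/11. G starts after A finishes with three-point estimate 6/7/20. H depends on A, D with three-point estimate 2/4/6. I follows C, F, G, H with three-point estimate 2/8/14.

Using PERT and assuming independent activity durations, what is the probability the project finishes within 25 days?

te_A = (1 + 4·6 + 17)/6 = 42/6 = 7; σ²_A = ((17−1)/6)² = 7.111
te_B = (1 + 4·3 + 5)/6 = 18/6 = 3; σ²_B = ((5−1)/6)² = 0.444
te_C = (1 + 4·3 + 11)/6 = 24/6 = 4; σ²_C = ((11−1)/6)² = 2.778
te_D = (1 + 4·3 + 5)/6 = 18/6 = 3; σ²_D = ((5−1)/6)² = 0.444
te_E = (3 + 4·6 + 9)/6 = 36/6 = 6; σ²_E = ((9−3)/6)² = 1.000
te_F = (1 + 4·6 + 11)/6 = 36/6 = 6; σ²_F = ((11−1)/6)² = 2.778
te_G = (6 + 4·7 + 20)/6 = 54/6 = 9; σ²_G = ((20−6)/6)² = 5.444
te_H = (2 + 4·4 + 6)/6 = 24/6 = 4; σ²_H = ((6−2)/6)² = 0.444
te_I = (2 + 4·8 + 14)/6 = 48/6 = 8; σ²_I = ((14−2)/6)² = 4.000

Forward pass:
ES_A = 0; EF_A = 7
ES_B = 0; EF_B = 3
ES_C = 7; EF_C = 7+4 = 11
ES_D = 3; EF_D = 3+3 = 6
ES_E = 7; EF_E = 7+6 = 13
ES_F = 13; EF_F = 13+6 = 19
ES_G = 7; EF_G = 7+9 = 16
ES_H = max(EF_A=7, EF_D=6) = 7; EF_H = 7+4 = 11
ES_I = max(EF_C=11, EF_F=19, EF_G=16, EF_H=11) = 19; EF_I = 19+8 = 27
Expected project duration μ = 27 days. Critical path: A → E → F → I.

Variance along critical path = 7.111 + 1.000 + 2.778 + 4.000 = 14.889; σ = √14.889 = 3.859 days.
Z = (25 − 27) / 3.859 = -0.518
P(T ≤ 25) = Φ(-0.518) ≈ 0.302

0.302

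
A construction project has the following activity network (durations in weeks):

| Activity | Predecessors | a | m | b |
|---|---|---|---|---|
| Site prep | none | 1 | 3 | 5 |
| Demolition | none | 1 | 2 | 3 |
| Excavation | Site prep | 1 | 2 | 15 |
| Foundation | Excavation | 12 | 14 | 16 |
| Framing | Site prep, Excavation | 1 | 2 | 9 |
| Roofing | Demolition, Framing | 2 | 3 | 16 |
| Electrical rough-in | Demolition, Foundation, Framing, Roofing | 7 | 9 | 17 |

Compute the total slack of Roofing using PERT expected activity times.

6 weeks

te_Site prep = (1 + 4·3 + 5)/6 = 18/6 = 3
te_Demolition = (1 + 4·2 + 3)/6 = 12/6 = 2
te_Excavation = (1 + 4·2 + 15)/6 = 24/6 = 4
te_Foundation = (12 + 4·14 + 16)/6 = 84/6 = 14
te_Framing = (1 + 4·2 + 9)/6 = 18/6 = 3
te_Roofing = (2 + 4·3 + 16)/6 = 30/6 = 5
te_Electrical rough-in = (7 + 4·9 + 17)/6 = 60/6 = 10

Forward pass:
ES_Site prep = 0; EF_Site prep = 3
ES_Demolition = 0; EF_Demolition = 2
ES_Excavation = 3; EF_Excavation = 3+4 = 7
ES_Foundation = 7; EF_Foundation = 7+14 = 21
ES_Framing = max(EF_Site prep=3, EF_Excavation=7) = 7; EF_Framing = 7+3 = 10
ES_Roofing = max(EF_Demolition=2, EF_Framing=10) = 10; EF_Roofing = 10+5 = 15
ES_Electrical rough-in = max(EF_Demolition=2, EF_Foundation=21, EF_Framing=10, EF_Roofing=15) = 21; EF_Electrical rough-in = 21+10 = 31
Expected project duration μ = 31 weeks. Critical path: Site prep → Excavation → Foundation → Electrical rough-in.

Backward pass:
LF_Electrical rough-in = 31; LS_Electrical rough-in = 31−10 = 21
LF_Roofing = LS_Electrical rough-in = 21; LS_Roofing = 21−5 = 16
LF_Framing = min(LS_Roofing=16, LS_Electrical rough-in=21) = 16; LS_Framing = 16−3 = 13
LF_Foundation = LS_Electrical rough-in = 21; LS_Foundation = 21−14 = 7
LF_Excavation = min(LS_Foundation=7, LS_Framing=13) = 7; LS_Excavation = 7−4 = 3
LF_Demolition = min(LS_Roofing=16, LS_Electrical rough-in=21) = 16; LS_Demolition = 16−2 = 14
LF_Site prep = min(LS_Excavation=3, LS_Framing=13) = 3; LS_Site prep = 3−3 = 0
Slack_Roofing = LS_Roofing − ES_Roofing = 16 − 10 = 6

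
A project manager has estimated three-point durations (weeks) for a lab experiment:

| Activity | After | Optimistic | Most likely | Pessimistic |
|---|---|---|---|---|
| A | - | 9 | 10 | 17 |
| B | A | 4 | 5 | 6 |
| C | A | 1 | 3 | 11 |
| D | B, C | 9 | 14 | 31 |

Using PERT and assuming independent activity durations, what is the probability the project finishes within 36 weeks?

te_A = (9 + 4·10 + 17)/6 = 66/6 = 11; σ²_A = ((17−9)/6)² = 1.778
te_B = (4 + 4·5 + 6)/6 = 30/6 = 5; σ²_B = ((6−4)/6)² = 0.111
te_C = (1 + 4·3 + 11)/6 = 24/6 = 4; σ²_C = ((11−1)/6)² = 2.778
te_D = (9 + 4·14 + 31)/6 = 96/6 = 16; σ²_D = ((31−9)/6)² = 13.444

Forward pass:
ES_A = 0; EF_A = 11
ES_B = 11; EF_B = 11+5 = 16
ES_C = 11; EF_C = 11+4 = 15
ES_D = max(EF_B=16, EF_C=15) = 16; EF_D = 16+16 = 32
Expected project duration μ = 32 weeks. Critical path: A → B → D.

Variance along critical path = 1.778 + 0.111 + 13.444 = 15.333; σ = √15.333 = 3.916 weeks.
Z = (36 − 32) / 3.916 = 1.022
P(T ≤ 36) = Φ(1.022) ≈ 0.846

0.846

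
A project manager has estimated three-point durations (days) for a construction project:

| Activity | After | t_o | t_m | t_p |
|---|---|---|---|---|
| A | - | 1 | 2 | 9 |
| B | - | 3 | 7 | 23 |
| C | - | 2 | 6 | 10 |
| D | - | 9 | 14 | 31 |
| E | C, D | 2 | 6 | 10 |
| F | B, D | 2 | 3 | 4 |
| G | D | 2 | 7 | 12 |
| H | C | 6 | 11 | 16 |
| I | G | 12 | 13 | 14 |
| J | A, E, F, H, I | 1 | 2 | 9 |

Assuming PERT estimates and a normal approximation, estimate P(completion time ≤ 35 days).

te_A = (1 + 4·2 + 9)/6 = 18/6 = 3; σ²_A = ((9−1)/6)² = 1.778
te_B = (3 + 4·7 + 23)/6 = 54/6 = 9; σ²_B = ((23−3)/6)² = 11.111
te_C = (2 + 4·6 + 10)/6 = 36/6 = 6; σ²_C = ((10−2)/6)² = 1.778
te_D = (9 + 4·14 + 31)/6 = 96/6 = 16; σ²_D = ((31−9)/6)² = 13.444
te_E = (2 + 4·6 + 10)/6 = 36/6 = 6; σ²_E = ((10−2)/6)² = 1.778
te_F = (2 + 4·3 + 4)/6 = 18/6 = 3; σ²_F = ((4−2)/6)² = 0.111
te_G = (2 + 4·7 + 12)/6 = 42/6 = 7; σ²_G = ((12−2)/6)² = 2.778
te_H = (6 + 4·11 + 16)/6 = 66/6 = 11; σ²_H = ((16−6)/6)² = 2.778
te_I = (12 + 4·13 + 14)/6 = 78/6 = 13; σ²_I = ((14−12)/6)² = 0.111
te_J = (1 + 4·2 + 9)/6 = 18/6 = 3; σ²_J = ((9−1)/6)² = 1.778

Forward pass:
ES_A = 0; EF_A = 3
ES_B = 0; EF_B = 9
ES_C = 0; EF_C = 6
ES_D = 0; EF_D = 16
ES_E = max(EF_C=6, EF_D=16) = 16; EF_E = 16+6 = 22
ES_F = max(EF_B=9, EF_D=16) = 16; EF_F = 16+3 = 19
ES_G = 16; EF_G = 16+7 = 23
ES_H = 6; EF_H = 6+11 = 17
ES_I = 23; EF_I = 23+13 = 36
ES_J = max(EF_A=3, EF_E=22, EF_F=19, EF_H=17, EF_I=36) = 36; EF_J = 36+3 = 39
Expected project duration μ = 39 days. Critical path: D → G → I → J.

Variance along critical path = 13.444 + 2.778 + 0.111 + 1.778 = 18.111; σ = √18.111 = 4.256 days.
Z = (35 − 39) / 4.256 = -0.940
P(T ≤ 35) = Φ(-0.940) ≈ 0.174

0.174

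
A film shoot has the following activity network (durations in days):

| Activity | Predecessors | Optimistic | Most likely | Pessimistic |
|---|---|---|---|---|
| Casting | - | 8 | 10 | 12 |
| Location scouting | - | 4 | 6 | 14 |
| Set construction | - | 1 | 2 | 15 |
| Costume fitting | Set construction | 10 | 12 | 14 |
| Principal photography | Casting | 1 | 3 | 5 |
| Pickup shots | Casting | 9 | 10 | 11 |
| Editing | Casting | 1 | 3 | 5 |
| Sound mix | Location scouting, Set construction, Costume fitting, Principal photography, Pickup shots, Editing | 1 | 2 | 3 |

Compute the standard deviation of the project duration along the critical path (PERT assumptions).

0.82 days

te_Casting = (8 + 4·10 + 12)/6 = 60/6 = 10; σ²_Casting = ((12−8)/6)² = 0.444
te_Location scouting = (4 + 4·6 + 14)/6 = 42/6 = 7; σ²_Location scouting = ((14−4)/6)² = 2.778
te_Set construction = (1 + 4·2 + 15)/6 = 24/6 = 4; σ²_Set construction = ((15−1)/6)² = 5.444
te_Costume fitting = (10 + 4·12 + 14)/6 = 72/6 = 12; σ²_Costume fitting = ((14−10)/6)² = 0.444
te_Principal photography = (1 + 4·3 + 5)/6 = 18/6 = 3; σ²_Principal photography = ((5−1)/6)² = 0.444
te_Pickup shots = (9 + 4·10 + 11)/6 = 60/6 = 10; σ²_Pickup shots = ((11−9)/6)² = 0.111
te_Editing = (1 + 4·3 + 5)/6 = 18/6 = 3; σ²_Editing = ((5−1)/6)² = 0.444
te_Sound mix = (1 + 4·2 + 3)/6 = 12/6 = 2; σ²_Sound mix = ((3−1)/6)² = 0.111

Forward pass:
ES_Casting = 0; EF_Casting = 10
ES_Location scouting = 0; EF_Location scouting = 7
ES_Set construction = 0; EF_Set construction = 4
ES_Costume fitting = 4; EF_Costume fitting = 4+12 = 16
ES_Principal photography = 10; EF_Principal photography = 10+3 = 13
ES_Pickup shots = 10; EF_Pickup shots = 10+10 = 20
ES_Editing = 10; EF_Editing = 10+3 = 13
ES_Sound mix = max(EF_Location scouting=7, EF_Set construction=4, EF_Costume fitting=16, EF_Principal photography=13, EF_Pickup shots=20, EF_Editing=13) = 20; EF_Sound mix = 20+2 = 22
Expected project duration μ = 22 days. Critical path: Casting → Pickup shots → Sound mix.

Variance along critical path = 0.444 + 0.111 + 0.111 = 0.667
σ = √0.667 = 0.816 days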